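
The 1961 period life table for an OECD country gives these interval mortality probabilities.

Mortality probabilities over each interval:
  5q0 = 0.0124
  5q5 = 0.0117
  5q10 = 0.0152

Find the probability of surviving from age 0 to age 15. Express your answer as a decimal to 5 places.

15p0 = (1 − 0.0124) × (1 − 0.0117) × (1 − 0.0152).
= 0.9876 × 0.9883 × 0.9848 = 0.961209.

0.96121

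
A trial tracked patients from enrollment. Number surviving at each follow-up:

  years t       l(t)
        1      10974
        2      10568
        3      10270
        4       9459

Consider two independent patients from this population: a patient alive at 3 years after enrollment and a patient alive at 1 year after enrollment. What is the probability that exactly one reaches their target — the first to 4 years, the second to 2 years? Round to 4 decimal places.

p₁ = l(4)/l(3) = 9459/10270 = 0.921032; p₂ = l(2)/l(1) = 10568/10974 = 0.963003.
P(exactly one) = p₁(1−p₂) + (1−p₁)p₂ = 0.034075 + 0.076046 = 0.110122.

0.1101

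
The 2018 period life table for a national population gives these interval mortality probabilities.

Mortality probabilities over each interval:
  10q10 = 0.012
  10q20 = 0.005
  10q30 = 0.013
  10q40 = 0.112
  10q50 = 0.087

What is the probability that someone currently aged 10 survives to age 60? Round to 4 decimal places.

0.7866

Chaining the interval survival probabilities: (1 − 0.012) × (1 − 0.005) × (1 − 0.013) × (1 − 0.112) × (1 − 0.087).
= 0.988 × 0.995 × 0.987 × 0.888 × 0.913 = 0.786649.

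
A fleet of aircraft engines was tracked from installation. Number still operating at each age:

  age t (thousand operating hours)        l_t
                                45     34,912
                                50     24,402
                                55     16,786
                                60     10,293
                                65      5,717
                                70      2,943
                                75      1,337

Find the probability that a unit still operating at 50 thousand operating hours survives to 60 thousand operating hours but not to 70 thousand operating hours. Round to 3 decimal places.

0.301

This is the probability of reaching 60 but not 70, conditional on being operational at 50: (l_60 − l_70) / l_50.
= (10,293 − 2,943) / 24,402 = 7,350 / 24,402 = 0.301205.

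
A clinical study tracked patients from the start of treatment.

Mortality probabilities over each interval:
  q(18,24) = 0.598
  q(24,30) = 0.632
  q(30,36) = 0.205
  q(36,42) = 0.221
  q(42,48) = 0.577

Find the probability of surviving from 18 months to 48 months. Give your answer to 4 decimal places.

0.0388

The overall survival probability is (1 − 0.598) × (1 − 0.632) × (1 − 0.205) × (1 − 0.221) × (1 − 0.577).
= 0.402 × 0.368 × 0.795 × 0.779 × 0.423 = 0.038754.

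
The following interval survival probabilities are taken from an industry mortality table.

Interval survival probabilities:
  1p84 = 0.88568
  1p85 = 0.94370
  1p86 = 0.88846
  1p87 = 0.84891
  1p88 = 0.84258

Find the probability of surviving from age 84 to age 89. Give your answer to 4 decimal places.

0.5312

5p84 = 0.88568 × 0.94370 × 0.88846 × 0.84891 × 0.84258.
= 0.531155.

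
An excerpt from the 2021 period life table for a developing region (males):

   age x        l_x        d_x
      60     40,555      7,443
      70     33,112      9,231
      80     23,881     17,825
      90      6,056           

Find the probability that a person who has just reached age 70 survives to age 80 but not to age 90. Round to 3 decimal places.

We want 10|10q70 = (l_80 − l_90)/l_70.
This is the probability of reaching 80 but not 90, conditional on being alive at 70: (l_80 − l_90) / l_70.
= (23,881 − 6,056) / 33,112 = 17,825 / 33,112 = 0.538324.

0.538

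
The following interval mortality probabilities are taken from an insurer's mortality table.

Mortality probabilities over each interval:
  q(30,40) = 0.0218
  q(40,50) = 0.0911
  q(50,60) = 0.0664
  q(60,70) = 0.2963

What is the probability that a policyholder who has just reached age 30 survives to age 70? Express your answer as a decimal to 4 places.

Survival from 30 to 70 is the product of surviving each interval: (1 − 0.0218) × (1 − 0.0911) × (1 − 0.0664) × (1 − 0.2963).
= 0.9782 × 0.9089 × 0.9336 × 0.7037 = 0.584107.

0.5841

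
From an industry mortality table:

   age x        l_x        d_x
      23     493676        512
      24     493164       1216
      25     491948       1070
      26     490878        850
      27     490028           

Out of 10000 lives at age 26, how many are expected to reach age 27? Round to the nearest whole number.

9983

The relevant probability is 490028/490878 = 0.998268.
Expected number = 10000 × 0.998268 = 9983.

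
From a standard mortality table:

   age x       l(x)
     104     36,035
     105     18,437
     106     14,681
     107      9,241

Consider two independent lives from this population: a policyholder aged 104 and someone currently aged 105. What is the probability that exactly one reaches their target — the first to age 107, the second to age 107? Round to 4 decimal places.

0.5006

p₁ = l(107)/l(104) = 9,241/36,035 = 0.256445; p₂ = l(107)/l(105) = 9,241/18,437 = 0.501220.
P(exactly one) = p₁(1−p₂) + (1−p₁)p₂ = 0.127910 + 0.372685 = 0.500594.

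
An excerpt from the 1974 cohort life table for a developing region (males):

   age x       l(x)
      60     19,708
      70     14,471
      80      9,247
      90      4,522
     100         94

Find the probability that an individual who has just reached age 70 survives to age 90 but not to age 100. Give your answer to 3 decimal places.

This is the probability of reaching 90 but not 100, conditional on being alive at 70: (l(90) − l(100)) / l(70).
= (4,522 − 94) / 14,471 = 4,428 / 14,471 = 0.305991.

0.306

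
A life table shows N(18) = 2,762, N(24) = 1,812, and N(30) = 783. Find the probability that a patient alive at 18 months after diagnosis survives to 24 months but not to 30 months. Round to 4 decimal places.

0.3726

This is the probability of reaching 24 but not 30, conditional on being alive at 18: (N(24) − N(30)) / N(18).
= (1,812 − 783) / 2,762 = 1,029 / 2,762 = 0.372556.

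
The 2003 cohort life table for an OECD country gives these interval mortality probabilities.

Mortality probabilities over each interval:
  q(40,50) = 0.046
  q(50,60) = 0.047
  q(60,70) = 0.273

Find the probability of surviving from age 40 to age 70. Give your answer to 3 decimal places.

Survival from 40 to 70 is the product of surviving each interval: (1 − 0.046) × (1 − 0.047) × (1 − 0.273).
= 0.954 × 0.953 × 0.727 = 0.660961.

0.661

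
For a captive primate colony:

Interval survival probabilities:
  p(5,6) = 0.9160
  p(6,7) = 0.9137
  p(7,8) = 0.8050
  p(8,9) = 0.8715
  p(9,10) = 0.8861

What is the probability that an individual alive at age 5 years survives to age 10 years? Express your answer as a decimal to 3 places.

0.520

Chaining the interval survival probabilities: 0.9160 × 0.9137 × 0.8050 × 0.8715 × 0.8861.
= 0.520290.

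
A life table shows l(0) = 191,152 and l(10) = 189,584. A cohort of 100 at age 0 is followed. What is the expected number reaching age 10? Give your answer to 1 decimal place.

99.2

The relevant probability is 189,584/191,152 = 0.991797.
Expected number = 100 × 0.991797 = 99.2.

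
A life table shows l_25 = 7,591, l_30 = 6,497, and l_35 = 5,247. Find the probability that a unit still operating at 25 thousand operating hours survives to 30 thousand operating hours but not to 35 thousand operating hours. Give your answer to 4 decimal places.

0.1647

This is the probability of reaching 30 but not 35, conditional on being operational at 25: (l_30 − l_35) / l_25.
= (6,497 − 5,247) / 7,591 = 1,250 / 7,591 = 0.164669.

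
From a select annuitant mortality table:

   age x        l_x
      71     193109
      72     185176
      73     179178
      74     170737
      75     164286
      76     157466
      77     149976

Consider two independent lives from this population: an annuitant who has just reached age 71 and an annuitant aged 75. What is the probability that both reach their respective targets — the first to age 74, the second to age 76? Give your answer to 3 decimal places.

0.847

p₁ = l_74/l_71 = 170737/193109 = 0.884148; p₂ = l_76/l_75 = 157466/164286 = 0.958487.
P(both) = p₁ × p₂ = 0.884148 × 0.958487 = 0.847444.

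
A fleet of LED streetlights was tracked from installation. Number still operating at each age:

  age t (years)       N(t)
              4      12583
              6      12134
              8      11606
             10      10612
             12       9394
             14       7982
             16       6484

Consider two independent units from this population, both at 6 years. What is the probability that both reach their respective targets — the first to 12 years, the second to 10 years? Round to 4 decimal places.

0.6771

p₁ = N(12)/N(6) = 9394/12134 = 0.774188; p₂ = N(10)/N(6) = 10612/12134 = 0.874567.
P(both) = p₁ × p₂ = 0.774188 × 0.874567 = 0.677079.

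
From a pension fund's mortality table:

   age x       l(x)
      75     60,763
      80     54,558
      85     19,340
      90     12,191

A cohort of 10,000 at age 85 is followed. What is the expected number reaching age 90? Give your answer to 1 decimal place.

The relevant probability is 12,191/19,340 = 0.630352.
Expected number = 10,000 × 0.630352 = 6303.5.

6303.5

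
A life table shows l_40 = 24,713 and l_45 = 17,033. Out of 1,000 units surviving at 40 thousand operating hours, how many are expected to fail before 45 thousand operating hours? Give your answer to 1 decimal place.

The relevant probability is 1 − 17,033/24,713 = 0.310768.
Expected number = 1,000 × 0.310768 = 310.8.

310.8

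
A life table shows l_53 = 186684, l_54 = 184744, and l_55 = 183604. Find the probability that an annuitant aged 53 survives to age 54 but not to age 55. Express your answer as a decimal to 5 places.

0.00611

This is the probability of reaching 54 but not 55, conditional on being alive at 53: (l_54 − l_55) / l_53.
= (184744 − 183604) / 186684 = 1140 / 186684 = 0.006107.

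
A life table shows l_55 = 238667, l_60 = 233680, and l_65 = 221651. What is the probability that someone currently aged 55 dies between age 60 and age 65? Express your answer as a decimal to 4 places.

We want 5|5q55 = (l_60 − l_65)/l_55.
This is the probability of reaching 60 but not 65, conditional on being alive at 55: (l_60 − l_65) / l_55.
= (233680 − 221651) / 238667 = 12029 / 238667 = 0.050401.

0.0504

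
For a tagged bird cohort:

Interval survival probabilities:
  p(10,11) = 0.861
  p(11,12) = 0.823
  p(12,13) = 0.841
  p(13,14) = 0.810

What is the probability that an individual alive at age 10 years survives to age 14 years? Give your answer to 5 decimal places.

Survival from 10 to 14 is the product of surviving each interval: 0.861 × 0.823 × 0.841 × 0.810.
= 0.482707.

0.48271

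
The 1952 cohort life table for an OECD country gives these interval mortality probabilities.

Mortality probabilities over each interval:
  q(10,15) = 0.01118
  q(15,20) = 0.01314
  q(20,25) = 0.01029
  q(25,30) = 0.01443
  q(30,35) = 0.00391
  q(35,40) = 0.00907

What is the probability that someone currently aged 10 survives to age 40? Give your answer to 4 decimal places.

0.9395

The overall survival probability is (1 − 0.01118) × (1 − 0.01314) × (1 − 0.01029) × (1 − 0.01443) × (1 − 0.00391) × (1 − 0.00907).
= 0.98882 × 0.98686 × 0.98971 × 0.98557 × 0.99609 × 0.99093 = 0.939528.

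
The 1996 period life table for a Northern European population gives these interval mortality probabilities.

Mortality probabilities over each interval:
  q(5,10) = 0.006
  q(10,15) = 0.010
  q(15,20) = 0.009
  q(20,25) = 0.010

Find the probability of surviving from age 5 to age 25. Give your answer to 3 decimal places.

The overall survival probability is (1 − 0.006) × (1 − 0.010) × (1 − 0.009) × (1 − 0.010).
= 0.994 × 0.990 × 0.991 × 0.990 = 0.965451.

0.965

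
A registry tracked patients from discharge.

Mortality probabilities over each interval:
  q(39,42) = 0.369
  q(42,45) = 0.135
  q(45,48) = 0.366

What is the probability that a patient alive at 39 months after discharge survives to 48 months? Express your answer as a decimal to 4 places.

The overall survival probability is (1 − 0.369) × (1 − 0.135) × (1 − 0.366).
= 0.631 × 0.865 × 0.634 = 0.346047.

0.3460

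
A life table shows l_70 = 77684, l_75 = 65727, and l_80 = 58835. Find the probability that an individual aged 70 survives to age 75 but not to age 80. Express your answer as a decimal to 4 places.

We want 5|5q70 = (l_75 − l_80)/l_70.
This is the probability of reaching 75 but not 80, conditional on being alive at 70: (l_75 − l_80) / l_70.
= (65727 − 58835) / 77684 = 6892 / 77684 = 0.088718.

0.0887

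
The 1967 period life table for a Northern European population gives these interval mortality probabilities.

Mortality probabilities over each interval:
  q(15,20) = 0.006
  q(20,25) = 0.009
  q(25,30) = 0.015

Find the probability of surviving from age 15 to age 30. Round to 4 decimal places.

0.9703

P(survive 15→30) = (1 − 0.006) × (1 − 0.009) × (1 − 0.015).
= 0.994 × 0.991 × 0.985 = 0.970278.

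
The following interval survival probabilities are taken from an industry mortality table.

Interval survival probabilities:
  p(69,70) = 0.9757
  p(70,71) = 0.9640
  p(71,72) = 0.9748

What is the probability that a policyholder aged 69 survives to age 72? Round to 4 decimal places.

P(survive 69→72) = 0.9757 × 0.9640 × 0.9748.
= 0.916872.

0.9169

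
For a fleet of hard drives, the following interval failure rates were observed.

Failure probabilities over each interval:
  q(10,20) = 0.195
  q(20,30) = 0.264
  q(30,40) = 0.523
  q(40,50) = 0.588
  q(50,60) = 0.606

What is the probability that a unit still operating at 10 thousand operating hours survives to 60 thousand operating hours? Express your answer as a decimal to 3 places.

0.046

P(survive 10→60) = (1 − 0.195) × (1 − 0.264) × (1 − 0.523) × (1 − 0.588) × (1 − 0.606).
= 0.805 × 0.736 × 0.477 × 0.412 × 0.394 = 0.045876.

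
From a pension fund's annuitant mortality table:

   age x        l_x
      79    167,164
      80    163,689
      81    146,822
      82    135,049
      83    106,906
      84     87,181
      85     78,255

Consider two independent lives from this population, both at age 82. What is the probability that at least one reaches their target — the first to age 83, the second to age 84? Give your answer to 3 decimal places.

0.926

p₁ = l_83/l_82 = 106,906/135,049 = 0.791609; p₂ = l_84/l_82 = 87,181/135,049 = 0.645551.
P(at least one) = 1 − (1−p₁)(1−p₂) = 1 − 0.208391 × 0.354449 = 0.926136.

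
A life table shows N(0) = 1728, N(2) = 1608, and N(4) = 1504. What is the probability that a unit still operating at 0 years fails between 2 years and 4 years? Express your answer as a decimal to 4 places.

This is the probability of reaching 2 but not 4, conditional on being operational at 0: (N(2) − N(4)) / N(0).
= (1608 − 1504) / 1728 = 104 / 1728 = 0.060185.

0.0602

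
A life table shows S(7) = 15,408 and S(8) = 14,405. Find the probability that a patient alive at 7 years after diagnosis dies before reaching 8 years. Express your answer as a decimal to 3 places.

P(die before 8 | alive at 7) = 1 − S(8)/S(7) = 1 − 14,405/15,408 = (1,003)/15,408 = 0.065096.

0.065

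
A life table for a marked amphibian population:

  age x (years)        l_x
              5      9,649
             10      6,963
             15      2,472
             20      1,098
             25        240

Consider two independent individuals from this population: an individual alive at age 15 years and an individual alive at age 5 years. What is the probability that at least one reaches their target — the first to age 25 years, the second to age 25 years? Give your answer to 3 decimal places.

0.120

p₁ = l_25/l_15 = 240/2,472 = 0.097087; p₂ = l_25/l_5 = 240/9,649 = 0.024873.
P(at least one) = 1 − (1−p₁)(1−p₂) = 1 − 0.902913 × 0.975127 = 0.119545.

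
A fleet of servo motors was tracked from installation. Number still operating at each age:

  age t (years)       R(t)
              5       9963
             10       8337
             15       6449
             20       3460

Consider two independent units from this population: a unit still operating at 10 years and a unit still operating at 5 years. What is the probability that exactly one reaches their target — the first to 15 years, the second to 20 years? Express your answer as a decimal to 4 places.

p₁ = R(15)/R(10) = 6449/8337 = 0.773540; p₂ = R(20)/R(5) = 3460/9963 = 0.347285.
P(exactly one) = p₁(1−p₂) + (1−p₁)p₂ = 0.504901 + 0.078646 = 0.583547.

0.5835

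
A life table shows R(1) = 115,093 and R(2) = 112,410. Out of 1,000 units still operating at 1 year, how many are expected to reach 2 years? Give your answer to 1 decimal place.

The relevant probability is 112,410/115,093 = 0.976688.
Expected number = 1,000 × 0.976688 = 976.7.

976.7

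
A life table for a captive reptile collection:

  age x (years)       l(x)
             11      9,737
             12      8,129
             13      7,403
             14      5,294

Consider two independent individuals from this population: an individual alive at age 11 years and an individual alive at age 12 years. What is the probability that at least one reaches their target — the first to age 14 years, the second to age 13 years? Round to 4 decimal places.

0.9592

p₁ = l(14)/l(11) = 5,294/9,737 = 0.543699; p₂ = l(13)/l(12) = 7,403/8,129 = 0.910690.
P(at least one) = 1 − (1−p₁)(1−p₂) = 1 − 0.456301 × 0.089310 = 0.959248.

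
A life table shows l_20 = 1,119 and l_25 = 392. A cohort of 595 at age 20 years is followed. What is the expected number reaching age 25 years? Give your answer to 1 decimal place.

The relevant probability is 392/1,119 = 0.350313.
Expected number = 595 × 0.350313 = 208.4.

208.4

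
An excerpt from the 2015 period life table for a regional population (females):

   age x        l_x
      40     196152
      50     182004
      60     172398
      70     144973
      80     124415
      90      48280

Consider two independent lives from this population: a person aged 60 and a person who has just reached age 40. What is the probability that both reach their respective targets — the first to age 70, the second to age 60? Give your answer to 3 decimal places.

p₁ = l_70/l_60 = 144973/172398 = 0.840920; p₂ = l_60/l_40 = 172398/196152 = 0.878900.
P(both) = p₁ × p₂ = 0.840920 × 0.878900 = 0.739085.

0.739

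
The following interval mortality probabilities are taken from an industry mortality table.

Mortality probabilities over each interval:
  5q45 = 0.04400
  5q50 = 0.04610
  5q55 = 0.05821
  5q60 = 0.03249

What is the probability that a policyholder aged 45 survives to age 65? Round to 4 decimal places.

Survival from 45 to 65 is the product of surviving each interval: (1 − 0.04400) × (1 − 0.04610) × (1 − 0.05821) × (1 − 0.03249).
= 0.95600 × 0.95390 × 0.94179 × 0.96751 = 0.830941.

0.8309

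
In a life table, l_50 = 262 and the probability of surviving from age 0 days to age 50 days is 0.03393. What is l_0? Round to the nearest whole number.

l_0 = l_50 / p = 262 / 0.03393 = 7722.

7722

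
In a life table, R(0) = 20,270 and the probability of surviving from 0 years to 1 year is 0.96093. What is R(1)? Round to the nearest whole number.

19478

R(1) = R(0) × p = 20,270 × 0.96093 = 19478.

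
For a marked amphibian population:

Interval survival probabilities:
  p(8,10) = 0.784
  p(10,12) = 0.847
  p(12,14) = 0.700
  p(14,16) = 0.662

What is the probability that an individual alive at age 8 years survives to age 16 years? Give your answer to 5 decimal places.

0.30772

Survival from 8 to 16 is the product of surviving each interval: 0.784 × 0.847 × 0.700 × 0.662.
= 0.307720.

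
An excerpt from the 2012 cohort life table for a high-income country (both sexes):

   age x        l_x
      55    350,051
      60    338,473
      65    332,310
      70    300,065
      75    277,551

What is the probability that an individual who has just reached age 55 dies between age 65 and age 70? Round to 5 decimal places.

0.09212

We want 10|5q55 = (l_65 − l_70)/l_55.
This is the probability of reaching 65 but not 70, conditional on being alive at 55: (l_65 − l_70) / l_55.
= (332,310 − 300,065) / 350,051 = 32,245 / 350,051 = 0.092115.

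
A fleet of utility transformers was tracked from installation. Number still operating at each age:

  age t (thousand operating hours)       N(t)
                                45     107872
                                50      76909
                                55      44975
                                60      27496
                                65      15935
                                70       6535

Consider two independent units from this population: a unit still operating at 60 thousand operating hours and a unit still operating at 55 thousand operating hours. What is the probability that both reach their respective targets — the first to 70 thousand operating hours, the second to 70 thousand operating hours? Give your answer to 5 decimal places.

p₁ = N(70)/N(60) = 6535/27496 = 0.237671; p₂ = N(70)/N(55) = 6535/44975 = 0.145303.
P(both) = p₁ × p₂ = 0.237671 × 0.145303 = 0.034534.

0.03453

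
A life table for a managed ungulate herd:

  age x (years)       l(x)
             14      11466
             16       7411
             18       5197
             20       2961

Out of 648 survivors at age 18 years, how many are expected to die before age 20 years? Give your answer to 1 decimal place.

The relevant probability is 1 − 2961/5197 = 0.430248.
Expected number = 648 × 0.430248 = 278.8.

278.8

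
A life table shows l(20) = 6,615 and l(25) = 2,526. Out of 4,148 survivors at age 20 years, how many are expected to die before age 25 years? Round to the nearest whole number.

The relevant probability is 1 − 2,526/6,615 = 0.618141.
Expected number = 4,148 × 0.618141 = 2564.

2564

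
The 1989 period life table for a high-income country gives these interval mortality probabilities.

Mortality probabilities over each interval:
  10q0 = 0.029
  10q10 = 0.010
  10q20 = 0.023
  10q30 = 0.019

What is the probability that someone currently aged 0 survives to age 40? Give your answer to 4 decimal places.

0.9213

40p0 = (1 − 0.029) × (1 − 0.010) × (1 − 0.023) × (1 − 0.019).
= 0.971 × 0.990 × 0.977 × 0.981 = 0.921336.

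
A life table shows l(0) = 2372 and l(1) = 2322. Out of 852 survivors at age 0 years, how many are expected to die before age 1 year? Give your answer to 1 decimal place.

The relevant probability is 1 − 2322/2372 = 0.021079.
Expected number = 852 × 0.021079 = 18.0.

18.0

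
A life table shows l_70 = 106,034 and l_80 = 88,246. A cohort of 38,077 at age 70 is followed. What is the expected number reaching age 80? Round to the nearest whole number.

31689

The relevant probability is 88,246/106,034 = 0.832242.
Expected number = 38,077 × 0.832242 = 31689.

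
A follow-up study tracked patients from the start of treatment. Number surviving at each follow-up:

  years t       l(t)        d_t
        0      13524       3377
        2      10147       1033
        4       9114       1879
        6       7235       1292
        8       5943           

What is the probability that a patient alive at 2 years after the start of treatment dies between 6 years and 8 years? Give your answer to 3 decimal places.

0.127

This is the probability of reaching 6 but not 8, conditional on being alive at 2: (l(6) − l(8)) / l(2).
= (7235 − 5943) / 10147 = 1292 / 10147 = 0.127328.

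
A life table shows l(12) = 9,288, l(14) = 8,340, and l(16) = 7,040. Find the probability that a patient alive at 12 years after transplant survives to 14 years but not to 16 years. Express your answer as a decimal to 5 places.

This is the probability of reaching 14 but not 16, conditional on being alive at 12: (l(14) − l(16)) / l(12).
= (8,340 − 7,040) / 9,288 = 1,300 / 9,288 = 0.139966.

0.13997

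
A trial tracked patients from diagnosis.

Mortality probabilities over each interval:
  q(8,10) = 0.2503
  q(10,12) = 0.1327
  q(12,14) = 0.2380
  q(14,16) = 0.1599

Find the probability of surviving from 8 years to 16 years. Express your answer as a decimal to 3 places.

Survival from 8 to 16 is the product of surviving each interval: (1 − 0.2503) × (1 − 0.1327) × (1 − 0.2380) × (1 − 0.1599).
= 0.7497 × 0.8673 × 0.7620 × 0.8401 = 0.416239.

0.416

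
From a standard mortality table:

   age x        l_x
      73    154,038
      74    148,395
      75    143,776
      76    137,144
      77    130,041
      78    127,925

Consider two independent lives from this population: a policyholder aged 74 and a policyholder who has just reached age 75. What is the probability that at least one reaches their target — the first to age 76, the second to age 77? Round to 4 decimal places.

p₁ = l_76/l_74 = 137,144/148,395 = 0.924182; p₂ = l_77/l_75 = 130,041/143,776 = 0.904469.
P(at least one) = 1 − (1−p₁)(1−p₂) = 1 − 0.075818 × 0.095531 = 0.992757.

0.9928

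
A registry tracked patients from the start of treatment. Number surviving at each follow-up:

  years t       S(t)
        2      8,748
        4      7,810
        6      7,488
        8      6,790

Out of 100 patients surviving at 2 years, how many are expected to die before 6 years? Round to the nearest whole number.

14

The relevant probability is 1 − 7,488/8,748 = 0.144033.
Expected number = 100 × 0.144033 = 14.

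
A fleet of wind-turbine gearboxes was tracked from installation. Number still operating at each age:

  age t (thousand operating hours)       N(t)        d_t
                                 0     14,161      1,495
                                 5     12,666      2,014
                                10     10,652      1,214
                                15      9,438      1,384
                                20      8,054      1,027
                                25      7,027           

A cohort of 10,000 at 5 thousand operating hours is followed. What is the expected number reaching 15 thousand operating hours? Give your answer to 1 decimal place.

7451.4

The relevant probability is 9,438/12,666 = 0.745144.
Expected number = 10,000 × 0.745144 = 7451.4.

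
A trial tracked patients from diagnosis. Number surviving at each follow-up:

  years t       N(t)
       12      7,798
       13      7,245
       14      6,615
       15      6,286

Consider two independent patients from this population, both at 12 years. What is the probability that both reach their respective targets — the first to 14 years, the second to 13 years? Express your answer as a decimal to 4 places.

0.7881

p₁ = N(14)/N(12) = 6,615/7,798 = 0.848294; p₂ = N(13)/N(12) = 7,245/7,798 = 0.929084.
P(both) = p₁ × p₂ = 0.848294 × 0.929084 = 0.788136.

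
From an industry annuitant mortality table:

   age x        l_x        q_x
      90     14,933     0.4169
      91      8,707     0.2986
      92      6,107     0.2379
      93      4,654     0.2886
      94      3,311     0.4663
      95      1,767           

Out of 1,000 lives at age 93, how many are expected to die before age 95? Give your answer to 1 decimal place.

The relevant probability is 1 − 1,767/4,654 = 0.620327.
Expected number = 1,000 × 0.620327 = 620.3.

620.3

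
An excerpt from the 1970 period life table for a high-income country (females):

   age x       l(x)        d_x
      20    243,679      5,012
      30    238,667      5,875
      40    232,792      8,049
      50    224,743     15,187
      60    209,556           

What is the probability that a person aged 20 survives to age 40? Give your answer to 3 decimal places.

0.955

The conditional survival probability is l(40)/l(20) = 232,792/243,679 = 0.955322.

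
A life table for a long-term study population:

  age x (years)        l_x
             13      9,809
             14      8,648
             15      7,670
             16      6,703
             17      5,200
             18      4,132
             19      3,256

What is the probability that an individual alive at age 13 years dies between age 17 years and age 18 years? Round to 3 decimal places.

This is the probability of reaching 17 but not 18, conditional on being alive at 13: (l_17 − l_18) / l_13.
= (5,200 − 4,132) / 9,809 = 1,068 / 9,809 = 0.108880.

0.109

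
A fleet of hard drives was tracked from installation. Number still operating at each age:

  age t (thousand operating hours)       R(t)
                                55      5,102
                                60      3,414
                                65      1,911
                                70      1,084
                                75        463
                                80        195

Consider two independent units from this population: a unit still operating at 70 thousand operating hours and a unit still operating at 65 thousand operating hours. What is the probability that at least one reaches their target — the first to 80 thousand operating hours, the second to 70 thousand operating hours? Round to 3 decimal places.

p₁ = R(80)/R(70) = 195/1,084 = 0.179889; p₂ = R(70)/R(65) = 1,084/1,911 = 0.567242.
P(at least one) = 1 − (1−p₁)(1−p₂) = 1 − 0.820111 × 0.432758 = 0.645090.

0.645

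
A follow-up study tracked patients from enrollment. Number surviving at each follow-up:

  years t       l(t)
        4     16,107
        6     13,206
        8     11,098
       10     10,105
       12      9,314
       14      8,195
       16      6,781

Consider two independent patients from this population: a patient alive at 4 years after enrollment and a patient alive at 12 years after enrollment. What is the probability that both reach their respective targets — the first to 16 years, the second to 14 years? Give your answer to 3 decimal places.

0.370

p₁ = l(16)/l(4) = 6,781/16,107 = 0.420997; p₂ = l(14)/l(12) = 8,195/9,314 = 0.879858.
P(both) = p₁ × p₂ = 0.420997 × 0.879858 = 0.370418.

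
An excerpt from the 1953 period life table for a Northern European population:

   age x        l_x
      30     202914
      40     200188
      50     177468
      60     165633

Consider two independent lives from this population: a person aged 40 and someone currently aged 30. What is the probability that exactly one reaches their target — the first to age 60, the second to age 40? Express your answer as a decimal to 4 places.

p₁ = l_60/l_40 = 165633/200188 = 0.827387; p₂ = l_40/l_30 = 200188/202914 = 0.986566.
P(exactly one) = p₁(1−p₂) + (1−p₁)p₂ = 0.011115 + 0.170294 = 0.181409.

0.1814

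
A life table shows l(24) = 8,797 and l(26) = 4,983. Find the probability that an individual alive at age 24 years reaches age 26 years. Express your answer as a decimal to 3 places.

The conditional survival probability is l(26)/l(24) = 4,983/8,797 = 0.566443.

0.566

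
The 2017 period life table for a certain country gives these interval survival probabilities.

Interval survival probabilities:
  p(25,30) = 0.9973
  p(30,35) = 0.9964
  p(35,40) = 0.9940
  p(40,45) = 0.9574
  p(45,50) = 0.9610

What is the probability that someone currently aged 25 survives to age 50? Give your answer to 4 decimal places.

0.9088

Chaining the interval survival probabilities: 0.9973 × 0.9964 × 0.9940 × 0.9574 × 0.9610.
= 0.908788.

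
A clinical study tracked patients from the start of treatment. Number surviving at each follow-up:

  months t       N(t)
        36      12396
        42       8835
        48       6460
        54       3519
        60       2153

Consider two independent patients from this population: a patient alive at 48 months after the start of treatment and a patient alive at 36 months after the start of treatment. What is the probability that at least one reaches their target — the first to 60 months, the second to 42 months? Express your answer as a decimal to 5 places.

p₁ = N(60)/N(48) = 2153/6460 = 0.333282; p₂ = N(42)/N(36) = 8835/12396 = 0.712730.
P(at least one) = 1 − (1−p₁)(1−p₂) = 1 − 0.666718 × 0.287270 = 0.808472.

0.80847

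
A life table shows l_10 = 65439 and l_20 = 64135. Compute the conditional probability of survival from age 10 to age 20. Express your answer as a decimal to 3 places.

0.980

We want 10p10 = l_20/l_10.
The conditional survival probability is l_20/l_10 = 64135/65439 = 0.980073.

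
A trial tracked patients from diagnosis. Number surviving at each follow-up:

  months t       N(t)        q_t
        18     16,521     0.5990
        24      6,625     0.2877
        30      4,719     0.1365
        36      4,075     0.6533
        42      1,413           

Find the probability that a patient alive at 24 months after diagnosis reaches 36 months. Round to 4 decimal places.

The conditional survival probability is N(36)/N(24) = 4,075/6,625 = 0.615094.

0.6151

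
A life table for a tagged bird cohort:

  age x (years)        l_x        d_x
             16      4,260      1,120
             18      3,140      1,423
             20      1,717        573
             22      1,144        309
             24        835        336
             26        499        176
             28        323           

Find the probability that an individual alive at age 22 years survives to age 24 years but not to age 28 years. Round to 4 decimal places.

This is the probability of reaching 24 but not 28, conditional on being alive at 22: (l_24 − l_28) / l_22.
= (835 − 323) / 1,144 = 512 / 1,144 = 0.447552.

0.4476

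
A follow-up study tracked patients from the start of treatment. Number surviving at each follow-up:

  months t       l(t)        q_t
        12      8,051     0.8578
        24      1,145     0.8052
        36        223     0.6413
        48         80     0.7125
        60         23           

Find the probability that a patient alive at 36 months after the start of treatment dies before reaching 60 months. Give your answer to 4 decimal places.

0.8969

P(die before 60 | alive at 36) = 1 − l(60)/l(36) = 1 − 23/223 = (200)/223 = 0.896861.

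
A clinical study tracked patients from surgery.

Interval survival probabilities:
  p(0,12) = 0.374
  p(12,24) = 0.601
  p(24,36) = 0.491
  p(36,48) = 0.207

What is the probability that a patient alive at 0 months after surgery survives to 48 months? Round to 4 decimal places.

0.0228

P(survive 0→48) = 0.374 × 0.601 × 0.491 × 0.207.
= 0.022845.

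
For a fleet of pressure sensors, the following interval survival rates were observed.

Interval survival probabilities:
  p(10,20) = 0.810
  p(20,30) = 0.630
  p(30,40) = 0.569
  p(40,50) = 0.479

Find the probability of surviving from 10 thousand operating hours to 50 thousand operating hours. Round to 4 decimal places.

0.1391

P(survive 10→50) = 0.810 × 0.630 × 0.569 × 0.479.
= 0.139083.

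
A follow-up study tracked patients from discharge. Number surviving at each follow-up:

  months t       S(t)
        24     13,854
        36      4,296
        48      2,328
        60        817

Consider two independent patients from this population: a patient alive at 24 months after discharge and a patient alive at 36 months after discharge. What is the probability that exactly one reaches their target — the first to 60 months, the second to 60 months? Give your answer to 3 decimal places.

0.227

p₁ = S(60)/S(24) = 817/13,854 = 0.058972; p₂ = S(60)/S(36) = 817/4,296 = 0.190177.
P(exactly one) = p₁(1−p₂) + (1−p₁)p₂ = 0.047757 + 0.178962 = 0.226719.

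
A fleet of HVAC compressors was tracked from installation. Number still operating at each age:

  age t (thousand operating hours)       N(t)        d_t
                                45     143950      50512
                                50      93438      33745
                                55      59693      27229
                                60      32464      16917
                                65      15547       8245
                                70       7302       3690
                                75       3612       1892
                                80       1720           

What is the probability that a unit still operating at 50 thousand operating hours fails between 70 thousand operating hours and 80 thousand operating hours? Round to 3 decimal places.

This is the probability of reaching 70 but not 80, conditional on being operational at 50: (N(70) − N(80)) / N(50).
= (7302 − 1720) / 93438 = 5582 / 93438 = 0.059740.

0.060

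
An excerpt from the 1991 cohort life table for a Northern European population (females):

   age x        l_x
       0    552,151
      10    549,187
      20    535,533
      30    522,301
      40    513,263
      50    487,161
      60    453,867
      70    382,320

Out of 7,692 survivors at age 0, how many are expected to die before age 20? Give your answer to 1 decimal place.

231.5

The relevant probability is 1 − 535,533/552,151 = 0.030097.
Expected number = 7,692 × 0.030097 = 231.5.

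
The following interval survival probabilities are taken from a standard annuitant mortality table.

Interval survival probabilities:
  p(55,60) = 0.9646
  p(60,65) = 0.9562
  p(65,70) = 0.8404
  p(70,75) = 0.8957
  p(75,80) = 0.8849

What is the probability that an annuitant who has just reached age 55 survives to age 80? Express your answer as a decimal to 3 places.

0.614

The overall survival probability is 0.9646 × 0.9562 × 0.8404 × 0.8957 × 0.8849.
= 0.614382.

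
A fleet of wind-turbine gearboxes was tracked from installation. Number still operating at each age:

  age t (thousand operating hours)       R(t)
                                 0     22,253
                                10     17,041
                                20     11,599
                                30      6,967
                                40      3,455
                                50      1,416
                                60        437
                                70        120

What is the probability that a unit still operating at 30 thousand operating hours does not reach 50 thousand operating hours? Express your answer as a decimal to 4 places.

P(fail before 50 | operational at 30) = 1 − R(50)/R(30) = 1 − 1,416/6,967 = (5,551)/6,967 = 0.796756.

0.7968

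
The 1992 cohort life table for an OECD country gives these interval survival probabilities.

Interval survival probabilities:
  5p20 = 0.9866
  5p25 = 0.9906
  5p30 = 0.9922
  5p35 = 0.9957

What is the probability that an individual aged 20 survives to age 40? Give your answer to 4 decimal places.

Chaining the interval survival probabilities: 0.9866 × 0.9906 × 0.9922 × 0.9957.
= 0.965533.

0.9655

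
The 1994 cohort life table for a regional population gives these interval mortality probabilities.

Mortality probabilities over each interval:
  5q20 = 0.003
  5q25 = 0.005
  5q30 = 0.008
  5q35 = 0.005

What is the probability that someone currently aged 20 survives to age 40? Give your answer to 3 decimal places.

0.979

20p20 = (1 − 0.003) × (1 − 0.005) × (1 − 0.008) × (1 − 0.005).
= 0.997 × 0.995 × 0.992 × 0.995 = 0.979158.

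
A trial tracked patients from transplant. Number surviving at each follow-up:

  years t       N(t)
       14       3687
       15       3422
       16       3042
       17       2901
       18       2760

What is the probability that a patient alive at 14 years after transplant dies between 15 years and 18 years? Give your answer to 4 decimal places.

0.1795

This is the probability of reaching 15 but not 18, conditional on being alive at 14: (N(15) − N(18)) / N(14).
= (3422 − 2760) / 3687 = 662 / 3687 = 0.179550.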